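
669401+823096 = 1492497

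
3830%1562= 706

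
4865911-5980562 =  - 1114651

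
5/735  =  1/147 = 0.01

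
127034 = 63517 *2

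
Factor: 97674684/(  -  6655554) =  - 16279114/1109259 = - 2^1*3^(-2 )*59^( - 1 )*127^1*2089^(-1) * 64091^1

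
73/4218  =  73/4218 =0.02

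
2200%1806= 394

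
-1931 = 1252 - 3183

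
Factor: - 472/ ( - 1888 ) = 2^ ( - 2) =1/4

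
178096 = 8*22262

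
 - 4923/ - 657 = 7 + 36/73 = 7.49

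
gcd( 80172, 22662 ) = 18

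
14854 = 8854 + 6000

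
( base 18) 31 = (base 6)131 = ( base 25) 25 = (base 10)55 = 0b110111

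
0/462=0=0.00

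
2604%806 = 186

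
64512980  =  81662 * 790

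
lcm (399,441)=8379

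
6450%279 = 33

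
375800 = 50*7516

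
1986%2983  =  1986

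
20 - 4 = 16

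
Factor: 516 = 2^2*3^1* 43^1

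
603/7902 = 67/878  =  0.08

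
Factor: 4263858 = 2^1 * 3^2*236881^1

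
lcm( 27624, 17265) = 138120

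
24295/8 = 3036 + 7/8 =3036.88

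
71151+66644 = 137795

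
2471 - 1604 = 867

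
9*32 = 288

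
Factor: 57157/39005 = 5^( - 1 ) *29^(-1 ) * 61^1 * 269^( - 1)*937^1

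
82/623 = 82/623= 0.13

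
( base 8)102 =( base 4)1002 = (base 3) 2110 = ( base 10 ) 66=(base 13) 51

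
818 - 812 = 6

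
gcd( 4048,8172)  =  4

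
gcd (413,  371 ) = 7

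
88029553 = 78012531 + 10017022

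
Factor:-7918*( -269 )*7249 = 2^1 *11^1*37^1*107^1 * 269^1 * 659^1 = 15439949558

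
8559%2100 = 159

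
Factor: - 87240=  - 2^3*3^1 * 5^1*727^1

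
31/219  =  31/219  =  0.14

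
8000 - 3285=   4715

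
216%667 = 216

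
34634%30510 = 4124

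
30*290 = 8700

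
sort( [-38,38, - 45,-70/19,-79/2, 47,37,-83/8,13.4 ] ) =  [-45,-79/2, - 38,-83/8 ,-70/19,13.4, 37,38, 47 ] 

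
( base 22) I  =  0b10010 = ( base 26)I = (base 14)14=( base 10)18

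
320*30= 9600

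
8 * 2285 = 18280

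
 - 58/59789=-1 +59731/59789 = - 0.00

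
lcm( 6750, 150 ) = 6750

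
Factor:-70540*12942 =-2^3*3^2*5^1 * 719^1 * 3527^1 = -  912928680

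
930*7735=7193550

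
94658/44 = 2151 + 7/22 = 2151.32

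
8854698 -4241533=4613165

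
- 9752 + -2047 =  - 11799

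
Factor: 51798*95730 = 4958622540 = 2^2 *3^2 * 5^1 * 89^1 * 97^1 * 3191^1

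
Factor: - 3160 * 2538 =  - 2^4*3^3*5^1 *47^1*79^1= - 8020080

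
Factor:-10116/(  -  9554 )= 2^1 * 3^2*17^( - 1) =18/17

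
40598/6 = 6766 + 1/3 = 6766.33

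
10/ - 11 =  - 1+1/11 = - 0.91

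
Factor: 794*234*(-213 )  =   -2^2 * 3^3*13^1*71^1*397^1 = -39574548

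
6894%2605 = 1684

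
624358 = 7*89194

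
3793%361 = 183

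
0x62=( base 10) 98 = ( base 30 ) 38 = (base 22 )4a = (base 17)5D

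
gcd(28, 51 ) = 1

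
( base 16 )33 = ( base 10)51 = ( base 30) 1l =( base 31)1K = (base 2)110011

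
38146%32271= 5875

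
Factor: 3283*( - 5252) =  - 17242316 = - 2^2*7^2*13^1*67^1*101^1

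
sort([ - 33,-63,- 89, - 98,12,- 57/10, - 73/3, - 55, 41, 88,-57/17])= [ - 98, - 89, - 63,-55,  -  33,-73/3,- 57/10, - 57/17 , 12, 41, 88 ]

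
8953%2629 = 1066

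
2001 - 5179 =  - 3178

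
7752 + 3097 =10849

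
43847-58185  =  -14338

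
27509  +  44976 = 72485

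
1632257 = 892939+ 739318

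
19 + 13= 32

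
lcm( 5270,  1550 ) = 26350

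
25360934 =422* 60097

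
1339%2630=1339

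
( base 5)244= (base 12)62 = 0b1001010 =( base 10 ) 74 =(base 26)2M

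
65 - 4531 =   -  4466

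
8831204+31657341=40488545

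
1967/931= 281/133 = 2.11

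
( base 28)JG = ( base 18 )1C8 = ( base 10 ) 548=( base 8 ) 1044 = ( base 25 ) ln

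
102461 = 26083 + 76378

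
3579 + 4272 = 7851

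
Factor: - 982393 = - 982393^1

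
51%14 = 9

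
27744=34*816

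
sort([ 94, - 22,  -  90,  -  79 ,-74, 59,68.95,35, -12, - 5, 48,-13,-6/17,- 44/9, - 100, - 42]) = [ - 100, - 90,-79, - 74, - 42, - 22, - 13, - 12,  -  5,  -  44/9, - 6/17, 35,48,59, 68.95 , 94 ]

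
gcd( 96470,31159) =1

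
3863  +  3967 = 7830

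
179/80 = 2+19/80 = 2.24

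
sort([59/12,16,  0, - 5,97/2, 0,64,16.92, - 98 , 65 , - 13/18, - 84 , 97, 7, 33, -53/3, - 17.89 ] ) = [  -  98,-84, - 17.89, - 53/3, - 5, -13/18, 0,0 , 59/12,7, 16  ,  16.92,33,  97/2 , 64, 65,97]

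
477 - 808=-331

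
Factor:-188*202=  -37976  =  - 2^3*47^1*101^1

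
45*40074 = 1803330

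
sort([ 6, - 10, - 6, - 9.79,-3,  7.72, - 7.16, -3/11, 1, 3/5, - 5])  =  [-10, - 9.79  , - 7.16, - 6, - 5,  -  3,- 3/11, 3/5, 1,6, 7.72]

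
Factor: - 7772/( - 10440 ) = 67/90 = 2^( - 1)*3^( - 2)*5^( - 1 )*67^1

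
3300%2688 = 612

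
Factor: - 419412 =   -  2^2*3^1*7^1*4993^1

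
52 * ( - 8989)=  - 467428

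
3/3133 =3/3133  =  0.00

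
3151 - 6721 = - 3570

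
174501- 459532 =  - 285031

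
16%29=16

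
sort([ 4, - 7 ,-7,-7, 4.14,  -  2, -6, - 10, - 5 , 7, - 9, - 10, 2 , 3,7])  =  [ - 10,-10, -9, -7 ,-7, - 7, - 6, - 5,  -  2,  2,3, 4, 4.14, 7, 7]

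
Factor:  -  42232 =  - 2^3*5279^1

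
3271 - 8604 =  - 5333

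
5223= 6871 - 1648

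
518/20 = 25 + 9/10 = 25.90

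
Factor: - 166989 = - 3^1 *55663^1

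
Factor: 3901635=3^3*5^1*28901^1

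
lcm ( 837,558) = 1674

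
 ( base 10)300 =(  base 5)2200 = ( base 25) c0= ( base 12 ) 210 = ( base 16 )12c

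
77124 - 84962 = - 7838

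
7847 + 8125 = 15972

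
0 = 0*6528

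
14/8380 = 7/4190  =  0.00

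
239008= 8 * 29876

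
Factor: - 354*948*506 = -169809552  =  - 2^4*3^2*11^1*23^1*59^1*79^1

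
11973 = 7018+4955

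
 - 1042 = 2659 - 3701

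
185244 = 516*359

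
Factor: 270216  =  2^3*3^5 * 139^1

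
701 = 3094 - 2393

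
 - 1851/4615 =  - 1 + 2764/4615 = - 0.40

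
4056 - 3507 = 549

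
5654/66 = 85 + 2/3 = 85.67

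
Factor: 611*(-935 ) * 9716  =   - 5550605060 = -2^2*5^1*7^1*11^1  *13^1* 17^1*47^1*347^1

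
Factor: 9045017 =9045017^1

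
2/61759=2/61759 = 0.00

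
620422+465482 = 1085904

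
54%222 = 54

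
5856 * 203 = 1188768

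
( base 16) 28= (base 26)1e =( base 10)40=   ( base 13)31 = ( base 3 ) 1111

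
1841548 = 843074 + 998474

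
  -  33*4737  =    -  156321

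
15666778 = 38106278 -22439500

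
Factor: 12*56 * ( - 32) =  - 21504  =  - 2^10 *3^1*7^1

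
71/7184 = 71/7184 = 0.01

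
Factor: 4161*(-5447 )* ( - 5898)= 2^1*3^2*13^1*19^1*73^1* 419^1*983^1 = 133677975366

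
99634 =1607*62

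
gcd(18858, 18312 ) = 42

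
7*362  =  2534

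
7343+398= 7741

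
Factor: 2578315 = 5^1*515663^1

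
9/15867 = 1/1763 = 0.00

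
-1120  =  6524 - 7644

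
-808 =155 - 963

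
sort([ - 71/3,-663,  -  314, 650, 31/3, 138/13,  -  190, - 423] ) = [ - 663, - 423,  -  314, - 190, - 71/3, 31/3, 138/13,650 ]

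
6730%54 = 34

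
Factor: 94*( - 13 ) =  - 1222 = - 2^1*13^1*47^1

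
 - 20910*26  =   - 543660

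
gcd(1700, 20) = 20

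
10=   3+7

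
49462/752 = 24731/376=65.77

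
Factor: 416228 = 2^2 * 17^1*6121^1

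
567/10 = 567/10 =56.70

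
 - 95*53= - 5035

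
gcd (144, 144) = 144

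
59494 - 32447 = 27047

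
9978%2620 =2118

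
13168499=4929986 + 8238513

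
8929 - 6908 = 2021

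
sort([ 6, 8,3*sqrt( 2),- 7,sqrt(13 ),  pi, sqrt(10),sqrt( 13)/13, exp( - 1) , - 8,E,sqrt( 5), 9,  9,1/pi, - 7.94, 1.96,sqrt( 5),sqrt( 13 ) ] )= [ - 8, - 7.94 , - 7,sqrt(13)/13, 1/pi,exp ( - 1), 1.96,sqrt(5),sqrt (5), E,pi,sqrt( 10) , sqrt(13), sqrt ( 13 ),3*sqrt( 2), 6,8,9,9]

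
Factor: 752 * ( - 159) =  - 2^4* 3^1*47^1*53^1  =  - 119568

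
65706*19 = 1248414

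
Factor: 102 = 2^1*3^1*17^1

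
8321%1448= 1081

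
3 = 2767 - 2764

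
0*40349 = 0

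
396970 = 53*7490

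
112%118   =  112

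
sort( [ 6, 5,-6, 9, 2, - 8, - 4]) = [- 8, - 6,-4,2,5, 6,9 ] 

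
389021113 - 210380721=178640392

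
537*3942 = 2116854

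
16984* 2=33968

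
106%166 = 106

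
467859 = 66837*7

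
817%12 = 1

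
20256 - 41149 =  - 20893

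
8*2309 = 18472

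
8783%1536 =1103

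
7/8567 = 7/8567 = 0.00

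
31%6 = 1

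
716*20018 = 14332888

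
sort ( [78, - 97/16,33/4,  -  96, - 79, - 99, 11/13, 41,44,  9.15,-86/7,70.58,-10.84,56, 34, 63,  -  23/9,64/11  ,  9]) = [  -  99, - 96,-79, - 86/7,-10.84,  -  97/16 , - 23/9, 11/13 , 64/11,  33/4, 9 , 9.15, 34, 41,44, 56,63, 70.58, 78 ] 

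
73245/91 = 804 + 81/91 = 804.89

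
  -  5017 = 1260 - 6277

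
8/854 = 4/427 = 0.01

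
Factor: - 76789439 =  - 167^1*459817^1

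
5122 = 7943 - 2821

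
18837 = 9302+9535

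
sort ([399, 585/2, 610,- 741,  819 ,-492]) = [ - 741, - 492,585/2,399,610,819 ] 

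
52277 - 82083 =-29806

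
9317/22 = 847/2 = 423.50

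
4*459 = 1836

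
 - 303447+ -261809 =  - 565256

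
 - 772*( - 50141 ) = 38708852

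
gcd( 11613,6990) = 3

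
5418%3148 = 2270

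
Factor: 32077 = 32077^1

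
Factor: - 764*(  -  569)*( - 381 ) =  - 2^2 * 3^1*127^1*191^1*569^1 = - 165626796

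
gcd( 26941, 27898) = 29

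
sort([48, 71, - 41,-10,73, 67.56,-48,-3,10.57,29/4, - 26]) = [ - 48, - 41, - 26,-10, - 3, 29/4, 10.57,48, 67.56,71,73]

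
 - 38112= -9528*4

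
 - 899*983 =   -  883717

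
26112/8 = 3264  =  3264.00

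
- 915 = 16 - 931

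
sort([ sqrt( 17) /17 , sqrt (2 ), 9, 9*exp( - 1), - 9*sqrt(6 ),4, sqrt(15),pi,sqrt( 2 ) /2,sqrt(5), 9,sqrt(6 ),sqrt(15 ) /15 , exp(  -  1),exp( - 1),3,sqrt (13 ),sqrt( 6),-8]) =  [ - 9 * sqrt( 6 ), - 8,sqrt(17)/17,  sqrt(15 ) /15, exp( -1), exp( - 1 ), sqrt( 2) /2, sqrt(2),sqrt(5 ),sqrt( 6 ),sqrt(6),3,pi, 9 * exp(- 1 ),sqrt( 13 ), sqrt(15),4 , 9,9] 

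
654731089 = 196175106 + 458555983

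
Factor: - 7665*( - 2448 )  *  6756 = 126769043520 = 2^6 * 3^4 * 5^1*7^1* 17^1*73^1*563^1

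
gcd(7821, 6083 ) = 869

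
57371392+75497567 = 132868959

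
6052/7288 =1513/1822 = 0.83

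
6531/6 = 2177/2 = 1088.50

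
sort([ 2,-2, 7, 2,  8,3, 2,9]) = [-2,2, 2, 2, 3, 7 , 8 , 9]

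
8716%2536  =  1108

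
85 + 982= 1067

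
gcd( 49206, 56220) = 6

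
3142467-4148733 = - 1006266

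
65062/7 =9294 + 4/7 = 9294.57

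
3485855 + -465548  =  3020307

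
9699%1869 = 354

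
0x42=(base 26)2e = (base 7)123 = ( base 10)66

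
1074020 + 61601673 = 62675693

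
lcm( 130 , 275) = 7150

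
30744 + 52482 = 83226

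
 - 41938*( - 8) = 335504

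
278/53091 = 278/53091= 0.01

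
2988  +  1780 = 4768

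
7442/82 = 3721/41 = 90.76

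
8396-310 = 8086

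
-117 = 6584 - 6701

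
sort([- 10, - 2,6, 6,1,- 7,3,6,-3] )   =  [ - 10, - 7, - 3,-2, 1, 3, 6 , 6, 6]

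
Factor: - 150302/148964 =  - 2^( - 1 )*  167^ ( -1 )*337^1 = -337/334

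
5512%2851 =2661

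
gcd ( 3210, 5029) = 107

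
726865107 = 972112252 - 245247145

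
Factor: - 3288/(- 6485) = 2^3*3^1*5^( - 1)*137^1*1297^( - 1)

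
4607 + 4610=9217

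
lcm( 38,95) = 190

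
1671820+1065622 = 2737442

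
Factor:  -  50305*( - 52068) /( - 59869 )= - 2619280740/59869 = - 2^2 * 3^1*5^1*19^( - 1)*23^( - 1) *137^( - 1 )*4339^1*10061^1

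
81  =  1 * 81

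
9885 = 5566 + 4319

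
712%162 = 64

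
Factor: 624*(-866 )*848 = - 2^9*3^1*13^1*53^1*433^1 = -458245632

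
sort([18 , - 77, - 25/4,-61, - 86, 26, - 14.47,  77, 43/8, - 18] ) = [ -86, - 77, - 61, - 18, - 14.47,-25/4, 43/8, 18, 26, 77]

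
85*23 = 1955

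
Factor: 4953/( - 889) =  - 3^1*7^( - 1)*13^1 = - 39/7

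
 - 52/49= - 52/49 =- 1.06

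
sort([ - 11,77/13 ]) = [ - 11,77/13 ] 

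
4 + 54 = 58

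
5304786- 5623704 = - 318918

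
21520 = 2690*8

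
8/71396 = 2/17849= 0.00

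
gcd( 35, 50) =5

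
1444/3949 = 1444/3949 = 0.37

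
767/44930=767/44930 = 0.02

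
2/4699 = 2/4699 = 0.00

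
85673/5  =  85673/5 = 17134.60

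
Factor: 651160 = 2^3*5^1 * 73^1*223^1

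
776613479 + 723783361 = 1500396840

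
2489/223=2489/223 = 11.16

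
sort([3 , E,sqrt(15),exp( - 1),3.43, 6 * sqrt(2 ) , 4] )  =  [ exp( - 1 ),E,3,3.43, sqrt(15 ), 4,6 * sqrt(2) ] 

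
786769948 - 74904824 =711865124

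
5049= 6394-1345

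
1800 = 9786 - 7986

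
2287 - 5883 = -3596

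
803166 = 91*8826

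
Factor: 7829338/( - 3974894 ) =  - 7^( - 1 )*23^1*53^( - 1)*487^(-1)*15473^1=- 355879/180677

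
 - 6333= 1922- 8255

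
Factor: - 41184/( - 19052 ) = 936/433 = 2^3 * 3^2*13^1* 433^( - 1 )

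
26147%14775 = 11372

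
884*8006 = 7077304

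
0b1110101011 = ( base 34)rl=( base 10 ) 939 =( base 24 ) 1F3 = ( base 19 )2b8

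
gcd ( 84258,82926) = 18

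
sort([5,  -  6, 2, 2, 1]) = [ - 6, 1, 2, 2,5]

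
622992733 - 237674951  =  385317782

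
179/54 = 3 + 17/54 = 3.31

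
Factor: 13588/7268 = 43/23 = 23^( - 1)*43^1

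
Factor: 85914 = 2^1*3^3  *  37^1*43^1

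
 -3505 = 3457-6962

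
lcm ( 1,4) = 4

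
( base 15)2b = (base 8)51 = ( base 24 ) 1H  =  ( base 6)105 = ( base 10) 41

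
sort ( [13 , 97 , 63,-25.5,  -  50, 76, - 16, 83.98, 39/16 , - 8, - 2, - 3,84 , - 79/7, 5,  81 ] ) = [-50, -25.5, - 16, - 79/7,-8, - 3,-2, 39/16,5 , 13 , 63,76, 81,83.98, 84, 97] 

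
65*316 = 20540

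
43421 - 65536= - 22115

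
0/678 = 0  =  0.00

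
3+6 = 9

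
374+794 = 1168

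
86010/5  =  17202 = 17202.00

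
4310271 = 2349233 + 1961038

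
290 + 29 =319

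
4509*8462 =38155158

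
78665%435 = 365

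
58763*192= 11282496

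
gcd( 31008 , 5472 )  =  1824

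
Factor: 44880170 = 2^1*5^1*17^1*227^1*1163^1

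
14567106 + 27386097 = 41953203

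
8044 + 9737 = 17781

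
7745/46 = 7745/46  =  168.37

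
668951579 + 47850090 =716801669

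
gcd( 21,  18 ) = 3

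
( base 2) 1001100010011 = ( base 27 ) 6in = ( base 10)4883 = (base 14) 1ACB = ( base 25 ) 7k8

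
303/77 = 303/77 = 3.94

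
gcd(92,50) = 2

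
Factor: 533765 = 5^1 *106753^1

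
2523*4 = 10092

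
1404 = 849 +555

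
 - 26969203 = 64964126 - 91933329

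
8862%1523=1247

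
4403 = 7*629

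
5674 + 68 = 5742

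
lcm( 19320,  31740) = 444360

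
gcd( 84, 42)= 42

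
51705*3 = 155115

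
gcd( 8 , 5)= 1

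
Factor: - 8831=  - 8831^1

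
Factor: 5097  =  3^1*1699^1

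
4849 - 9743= -4894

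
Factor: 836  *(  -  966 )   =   - 2^3 * 3^1*7^1*11^1*19^1*23^1 = - 807576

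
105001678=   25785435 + 79216243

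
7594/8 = 949  +  1/4 = 949.25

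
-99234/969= - 103 + 191/323  =  - 102.41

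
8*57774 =462192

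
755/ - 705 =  - 2 + 131/141  =  - 1.07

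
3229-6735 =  - 3506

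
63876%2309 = 1533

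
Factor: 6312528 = 2^4*3^2* 59^1*743^1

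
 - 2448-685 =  -3133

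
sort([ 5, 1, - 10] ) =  [-10,1, 5 ]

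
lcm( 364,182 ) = 364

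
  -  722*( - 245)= 176890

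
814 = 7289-6475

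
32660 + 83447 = 116107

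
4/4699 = 4/4699 = 0.00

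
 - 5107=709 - 5816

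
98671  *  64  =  6314944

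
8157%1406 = 1127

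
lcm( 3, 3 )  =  3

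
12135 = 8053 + 4082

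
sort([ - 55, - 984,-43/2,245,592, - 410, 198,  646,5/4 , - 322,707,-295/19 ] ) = [ - 984, - 410 , - 322,-55, - 43/2, - 295/19, 5/4,198, 245,592 , 646,707] 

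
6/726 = 1/121  =  0.01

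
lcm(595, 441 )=37485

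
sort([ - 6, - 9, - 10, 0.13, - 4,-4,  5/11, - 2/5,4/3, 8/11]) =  [ - 10, - 9, - 6, - 4, - 4, - 2/5, 0.13, 5/11 , 8/11,  4/3]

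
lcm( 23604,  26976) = 188832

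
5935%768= 559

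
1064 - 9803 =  - 8739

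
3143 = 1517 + 1626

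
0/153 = 0 = 0.00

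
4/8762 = 2/4381 = 0.00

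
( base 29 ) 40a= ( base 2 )110100101110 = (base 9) 4558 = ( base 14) 1330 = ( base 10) 3374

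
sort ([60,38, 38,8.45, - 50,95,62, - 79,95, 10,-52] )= [-79, - 52, - 50,  8.45,10, 38,38, 60,62, 95,95]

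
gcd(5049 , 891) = 297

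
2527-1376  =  1151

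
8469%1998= 477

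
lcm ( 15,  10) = 30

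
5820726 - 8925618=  - 3104892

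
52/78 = 2/3 = 0.67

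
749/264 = 2  +  221/264 = 2.84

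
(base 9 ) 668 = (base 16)224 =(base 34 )g4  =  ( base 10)548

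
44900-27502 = 17398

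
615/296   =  615/296=2.08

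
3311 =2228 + 1083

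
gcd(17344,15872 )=64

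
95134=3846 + 91288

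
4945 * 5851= 28933195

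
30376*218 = 6621968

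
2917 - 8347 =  - 5430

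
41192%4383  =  1745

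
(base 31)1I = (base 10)49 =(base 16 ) 31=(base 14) 37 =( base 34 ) 1f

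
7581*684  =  5185404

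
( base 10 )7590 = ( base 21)h49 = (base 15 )23B0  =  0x1da6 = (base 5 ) 220330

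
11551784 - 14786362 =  - 3234578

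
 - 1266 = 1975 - 3241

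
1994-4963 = -2969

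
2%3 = 2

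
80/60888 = 10/7611 = 0.00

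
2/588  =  1/294 = 0.00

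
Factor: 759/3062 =2^ ( - 1)  *  3^1*11^1*23^1*1531^( - 1 )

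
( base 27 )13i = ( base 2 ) 1100111100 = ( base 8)1474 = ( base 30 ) RI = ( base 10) 828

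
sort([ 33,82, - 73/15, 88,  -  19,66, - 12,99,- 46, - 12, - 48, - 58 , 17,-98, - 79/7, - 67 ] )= [ - 98, - 67, - 58, - 48, - 46,-19,-12 ,-12, - 79/7, - 73/15,17,33,66,82,88,99] 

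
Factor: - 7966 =-2^1*7^1*569^1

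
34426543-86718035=-52291492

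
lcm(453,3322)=9966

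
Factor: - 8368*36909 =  - 308854512 = - 2^4*3^3*523^1*1367^1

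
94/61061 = 94/61061= 0.00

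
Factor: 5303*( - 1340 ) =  - 2^2*5^1*67^1*5303^1 = - 7106020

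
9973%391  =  198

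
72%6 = 0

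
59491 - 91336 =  - 31845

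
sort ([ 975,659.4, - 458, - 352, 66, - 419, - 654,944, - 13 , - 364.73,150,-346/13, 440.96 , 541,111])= [ - 654 , -458, - 419, - 364.73 ,-352, - 346/13, - 13 , 66,111, 150, 440.96,  541 , 659.4,944,  975]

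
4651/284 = 16 + 107/284 =16.38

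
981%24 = 21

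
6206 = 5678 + 528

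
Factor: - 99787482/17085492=  -  5543749/949194 = - 2^ (-1)*3^( - 2 )*52733^( - 1) * 5543749^1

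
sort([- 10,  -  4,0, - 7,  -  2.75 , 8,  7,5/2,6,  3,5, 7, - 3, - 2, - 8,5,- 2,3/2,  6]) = [- 10, - 8, - 7, - 4, - 3,-2.75, - 2,-2,0,3/2 , 5/2, 3,  5,  5,6 , 6,  7,7, 8]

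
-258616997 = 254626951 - 513243948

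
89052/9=29684/3 =9894.67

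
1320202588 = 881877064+438325524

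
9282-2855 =6427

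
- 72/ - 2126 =36/1063 = 0.03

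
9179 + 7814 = 16993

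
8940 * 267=2386980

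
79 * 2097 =165663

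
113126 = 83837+29289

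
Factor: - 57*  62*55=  - 194370  =  -  2^1*3^1*5^1*11^1*19^1*31^1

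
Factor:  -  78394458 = - 2^1*3^1*199^1*65657^1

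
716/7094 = 358/3547 = 0.10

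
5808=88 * 66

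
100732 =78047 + 22685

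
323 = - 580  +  903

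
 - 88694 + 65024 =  - 23670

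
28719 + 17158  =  45877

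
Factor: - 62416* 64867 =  - 4048738672 = -2^4*11^1*47^1*83^1* 5897^1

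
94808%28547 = 9167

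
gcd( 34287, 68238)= 3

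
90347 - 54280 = 36067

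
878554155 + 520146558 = 1398700713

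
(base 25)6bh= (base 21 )93A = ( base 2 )111111001010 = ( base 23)7EH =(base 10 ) 4042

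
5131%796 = 355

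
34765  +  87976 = 122741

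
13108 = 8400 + 4708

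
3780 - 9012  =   -5232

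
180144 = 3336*54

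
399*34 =13566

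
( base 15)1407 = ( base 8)10272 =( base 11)3243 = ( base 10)4282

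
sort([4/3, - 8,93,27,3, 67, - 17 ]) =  [ - 17, - 8,4/3, 3,27,67,93 ]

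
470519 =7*67217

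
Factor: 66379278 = 2^1*3^1*7^1*1580459^1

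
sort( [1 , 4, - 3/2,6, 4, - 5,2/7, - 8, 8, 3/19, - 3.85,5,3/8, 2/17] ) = [ - 8, - 5, - 3.85, - 3/2, 2/17,  3/19, 2/7, 3/8, 1,4, 4, 5,6, 8]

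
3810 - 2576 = 1234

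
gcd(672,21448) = 56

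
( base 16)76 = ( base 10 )118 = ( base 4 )1312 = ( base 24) 4M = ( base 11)A8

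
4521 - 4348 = 173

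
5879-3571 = 2308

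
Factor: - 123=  - 3^1*41^1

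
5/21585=1/4317 = 0.00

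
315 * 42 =13230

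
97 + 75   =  172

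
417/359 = 1+58/359= 1.16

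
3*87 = 261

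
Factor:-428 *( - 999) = 427572= 2^2*3^3*37^1*107^1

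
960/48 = 20  =  20.00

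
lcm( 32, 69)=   2208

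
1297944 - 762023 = 535921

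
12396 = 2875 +9521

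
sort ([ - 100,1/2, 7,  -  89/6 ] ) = [ -100, - 89/6, 1/2, 7]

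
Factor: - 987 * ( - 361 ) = 3^1 * 7^1*19^2*47^1 =356307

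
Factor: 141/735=5^( - 1 )*7^ ( - 2 )* 47^1 =47/245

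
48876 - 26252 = 22624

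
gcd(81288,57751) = 1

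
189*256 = 48384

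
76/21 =76/21 = 3.62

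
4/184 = 1/46= 0.02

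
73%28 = 17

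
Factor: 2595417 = 3^1*11^1*78649^1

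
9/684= 1/76 = 0.01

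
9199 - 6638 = 2561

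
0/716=0 = 0.00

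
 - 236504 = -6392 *37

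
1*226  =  226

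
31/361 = 31/361 = 0.09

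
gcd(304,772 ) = 4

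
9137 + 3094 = 12231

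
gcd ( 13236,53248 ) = 4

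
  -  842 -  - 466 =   -  376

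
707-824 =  - 117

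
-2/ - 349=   2/349 = 0.01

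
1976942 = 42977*46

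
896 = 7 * 128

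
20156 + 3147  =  23303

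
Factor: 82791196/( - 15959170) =  -  2^1*5^(  -  1 )*193^ ( - 1)*8269^( - 1)*20697799^1 = - 41395598/7979585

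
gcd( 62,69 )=1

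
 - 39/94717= - 39/94717 = - 0.00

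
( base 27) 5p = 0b10100000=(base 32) 50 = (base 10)160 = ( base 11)136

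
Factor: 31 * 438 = 2^1*3^1 * 31^1 * 73^1 = 13578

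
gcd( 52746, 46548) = 6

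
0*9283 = 0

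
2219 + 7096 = 9315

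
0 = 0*4902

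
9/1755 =1/195 = 0.01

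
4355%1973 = 409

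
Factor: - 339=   -  3^1*113^1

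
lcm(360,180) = 360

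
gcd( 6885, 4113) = 9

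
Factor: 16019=83^1 * 193^1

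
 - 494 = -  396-98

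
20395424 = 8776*2324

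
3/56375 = 3/56375 = 0.00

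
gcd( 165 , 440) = 55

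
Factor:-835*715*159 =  - 94926975= - 3^1*5^2*  11^1*13^1*53^1 * 167^1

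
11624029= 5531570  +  6092459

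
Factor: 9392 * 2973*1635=45653150160 =2^4*3^2*5^1*109^1*587^1*991^1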